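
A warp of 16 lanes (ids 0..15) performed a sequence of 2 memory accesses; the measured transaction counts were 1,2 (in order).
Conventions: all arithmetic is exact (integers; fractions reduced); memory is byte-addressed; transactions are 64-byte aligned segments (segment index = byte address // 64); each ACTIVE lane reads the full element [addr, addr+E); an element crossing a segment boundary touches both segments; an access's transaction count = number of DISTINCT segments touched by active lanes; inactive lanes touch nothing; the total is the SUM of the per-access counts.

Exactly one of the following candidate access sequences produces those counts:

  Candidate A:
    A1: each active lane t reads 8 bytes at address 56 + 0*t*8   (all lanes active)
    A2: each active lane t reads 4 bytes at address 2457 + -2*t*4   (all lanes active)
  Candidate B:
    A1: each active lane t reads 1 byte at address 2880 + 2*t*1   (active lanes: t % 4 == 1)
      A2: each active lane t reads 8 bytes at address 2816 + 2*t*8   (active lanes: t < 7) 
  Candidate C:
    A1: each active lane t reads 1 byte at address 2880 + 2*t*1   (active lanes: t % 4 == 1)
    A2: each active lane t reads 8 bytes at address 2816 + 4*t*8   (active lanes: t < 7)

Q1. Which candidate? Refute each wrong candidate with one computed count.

A: A2 gives 3 transactions, not 2
C: A2 gives 4 transactions, not 2
B: all counts match (1,2)

Answer: B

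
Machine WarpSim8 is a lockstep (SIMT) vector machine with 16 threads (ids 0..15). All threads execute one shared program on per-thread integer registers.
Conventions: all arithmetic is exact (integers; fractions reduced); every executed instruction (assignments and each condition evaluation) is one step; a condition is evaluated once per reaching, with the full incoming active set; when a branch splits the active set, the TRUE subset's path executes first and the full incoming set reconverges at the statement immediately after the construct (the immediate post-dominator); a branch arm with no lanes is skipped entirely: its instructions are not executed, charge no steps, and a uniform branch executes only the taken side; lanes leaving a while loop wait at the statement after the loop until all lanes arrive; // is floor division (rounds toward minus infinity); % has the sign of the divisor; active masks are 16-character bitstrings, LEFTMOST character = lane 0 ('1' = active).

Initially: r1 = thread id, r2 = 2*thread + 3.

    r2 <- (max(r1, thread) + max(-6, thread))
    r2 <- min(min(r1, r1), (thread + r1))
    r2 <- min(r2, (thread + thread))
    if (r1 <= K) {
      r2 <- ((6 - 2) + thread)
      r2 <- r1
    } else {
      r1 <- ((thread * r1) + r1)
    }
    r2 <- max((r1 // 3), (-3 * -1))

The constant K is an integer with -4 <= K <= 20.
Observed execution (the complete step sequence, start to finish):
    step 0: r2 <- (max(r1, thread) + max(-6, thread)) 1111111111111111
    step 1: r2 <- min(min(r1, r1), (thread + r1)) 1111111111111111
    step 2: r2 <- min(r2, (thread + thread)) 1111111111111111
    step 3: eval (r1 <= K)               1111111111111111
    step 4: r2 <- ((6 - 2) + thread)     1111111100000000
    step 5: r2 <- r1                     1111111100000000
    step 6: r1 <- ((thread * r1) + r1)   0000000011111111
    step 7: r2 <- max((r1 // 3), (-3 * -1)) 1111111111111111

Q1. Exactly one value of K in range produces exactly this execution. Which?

Answer: K = 7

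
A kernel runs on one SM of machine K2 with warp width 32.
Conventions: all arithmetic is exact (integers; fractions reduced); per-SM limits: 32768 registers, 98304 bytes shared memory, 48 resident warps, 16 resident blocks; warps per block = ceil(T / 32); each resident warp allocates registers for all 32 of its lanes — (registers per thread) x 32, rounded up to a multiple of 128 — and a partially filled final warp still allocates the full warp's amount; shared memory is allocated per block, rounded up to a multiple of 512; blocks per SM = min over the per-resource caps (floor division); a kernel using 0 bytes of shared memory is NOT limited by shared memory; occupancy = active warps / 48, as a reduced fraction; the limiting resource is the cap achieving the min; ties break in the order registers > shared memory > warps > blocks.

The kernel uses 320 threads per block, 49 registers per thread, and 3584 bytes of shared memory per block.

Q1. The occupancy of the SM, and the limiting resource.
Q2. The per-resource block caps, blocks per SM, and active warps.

Answer: occupancy 5/24, limited by registers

registers: 1 block
shared memory: 27 blocks
warps: 4 blocks
blocks: 16 blocks

Answer: 1 block, 10 active warps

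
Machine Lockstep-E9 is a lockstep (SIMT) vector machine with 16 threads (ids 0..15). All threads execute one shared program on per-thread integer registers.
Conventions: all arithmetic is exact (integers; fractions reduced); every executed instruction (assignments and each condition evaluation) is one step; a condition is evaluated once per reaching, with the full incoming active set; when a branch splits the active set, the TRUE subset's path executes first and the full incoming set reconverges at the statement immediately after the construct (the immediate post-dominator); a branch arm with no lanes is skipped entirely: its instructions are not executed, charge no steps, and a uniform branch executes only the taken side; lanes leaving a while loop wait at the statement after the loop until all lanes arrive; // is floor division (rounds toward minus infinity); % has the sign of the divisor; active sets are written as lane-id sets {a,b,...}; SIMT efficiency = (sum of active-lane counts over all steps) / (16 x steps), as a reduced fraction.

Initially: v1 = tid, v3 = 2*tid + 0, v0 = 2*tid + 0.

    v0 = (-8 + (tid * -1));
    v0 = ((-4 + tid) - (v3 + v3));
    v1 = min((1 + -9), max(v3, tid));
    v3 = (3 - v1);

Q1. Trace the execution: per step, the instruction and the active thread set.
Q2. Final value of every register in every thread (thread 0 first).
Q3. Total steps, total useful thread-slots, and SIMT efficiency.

step 0: v0 <- (-8 + (tid * -1))      {0,1,2,3,4,5,6,7,8,9,10,11,12,13,14,15}
step 1: v0 <- ((-4 + tid) - (v3 + v3)) {0,1,2,3,4,5,6,7,8,9,10,11,12,13,14,15}
step 2: v1 <- min((1 + -9), max(v3, tid)) {0,1,2,3,4,5,6,7,8,9,10,11,12,13,14,15}
step 3: v3 <- (3 - v1)               {0,1,2,3,4,5,6,7,8,9,10,11,12,13,14,15}

Answer: 4 steps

v1: -8,-8,-8,-8,-8,-8,-8,-8,-8,-8,-8,-8,-8,-8,-8,-8
v3: 11,11,11,11,11,11,11,11,11,11,11,11,11,11,11,11
v0: -4,-7,-10,-13,-16,-19,-22,-25,-28,-31,-34,-37,-40,-43,-46,-49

steps = 4; useful = 64; efficiency = 64/64 = 1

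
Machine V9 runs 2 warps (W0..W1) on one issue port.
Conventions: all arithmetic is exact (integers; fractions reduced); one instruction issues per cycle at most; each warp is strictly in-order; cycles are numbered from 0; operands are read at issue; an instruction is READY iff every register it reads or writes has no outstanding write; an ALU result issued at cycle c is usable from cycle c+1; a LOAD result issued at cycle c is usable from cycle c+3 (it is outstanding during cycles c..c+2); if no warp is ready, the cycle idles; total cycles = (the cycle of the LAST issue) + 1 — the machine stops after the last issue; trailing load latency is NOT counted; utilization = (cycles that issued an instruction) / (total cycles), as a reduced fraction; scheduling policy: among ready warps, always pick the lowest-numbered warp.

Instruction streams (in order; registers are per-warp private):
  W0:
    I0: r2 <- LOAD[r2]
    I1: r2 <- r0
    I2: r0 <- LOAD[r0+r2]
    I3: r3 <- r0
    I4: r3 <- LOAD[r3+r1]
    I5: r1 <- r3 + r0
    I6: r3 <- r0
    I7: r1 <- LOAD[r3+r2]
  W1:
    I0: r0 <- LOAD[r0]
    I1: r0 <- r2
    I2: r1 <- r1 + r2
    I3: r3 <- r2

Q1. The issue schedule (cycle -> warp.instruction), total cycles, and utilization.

cycle 0: W0.I0
cycle 1: W1.I0
cycle 2: idle
cycle 3: W0.I1
cycle 4: W0.I2
cycle 5: W1.I1
cycle 6: W1.I2
cycle 7: W0.I3
cycle 8: W0.I4
cycle 9: W1.I3
cycle 10: idle
cycle 11: W0.I5
cycle 12: W0.I6
cycle 13: W0.I7

Answer: 14 cycles, utilization 6/7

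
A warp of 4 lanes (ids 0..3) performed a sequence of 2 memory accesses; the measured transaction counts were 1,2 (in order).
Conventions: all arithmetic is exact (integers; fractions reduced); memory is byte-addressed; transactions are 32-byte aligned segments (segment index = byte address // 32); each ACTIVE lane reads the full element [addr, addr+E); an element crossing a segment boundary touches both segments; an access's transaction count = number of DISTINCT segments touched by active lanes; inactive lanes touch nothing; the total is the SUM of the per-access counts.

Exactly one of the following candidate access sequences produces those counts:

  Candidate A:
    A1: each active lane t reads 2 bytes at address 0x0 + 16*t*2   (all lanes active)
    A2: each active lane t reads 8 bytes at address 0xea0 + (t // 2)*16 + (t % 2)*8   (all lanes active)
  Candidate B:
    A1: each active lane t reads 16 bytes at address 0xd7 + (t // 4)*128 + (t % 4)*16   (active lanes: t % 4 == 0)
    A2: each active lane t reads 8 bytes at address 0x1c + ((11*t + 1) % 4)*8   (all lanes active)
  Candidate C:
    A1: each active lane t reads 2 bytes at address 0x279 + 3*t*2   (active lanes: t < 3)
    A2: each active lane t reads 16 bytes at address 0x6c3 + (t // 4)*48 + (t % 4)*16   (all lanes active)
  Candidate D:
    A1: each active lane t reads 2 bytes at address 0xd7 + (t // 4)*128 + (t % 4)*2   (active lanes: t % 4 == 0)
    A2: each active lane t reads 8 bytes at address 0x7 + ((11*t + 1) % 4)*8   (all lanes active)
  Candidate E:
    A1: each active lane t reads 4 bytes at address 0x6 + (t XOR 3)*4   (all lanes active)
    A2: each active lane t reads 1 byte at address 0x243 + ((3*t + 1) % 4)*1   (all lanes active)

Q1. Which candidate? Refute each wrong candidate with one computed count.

A: A1 gives 4 transactions, not 1
B: A1 gives 2 transactions, not 1
C: A1 gives 2 transactions, not 1
E: A2 gives 1 transaction, not 2
D: all counts match (1,2)

Answer: D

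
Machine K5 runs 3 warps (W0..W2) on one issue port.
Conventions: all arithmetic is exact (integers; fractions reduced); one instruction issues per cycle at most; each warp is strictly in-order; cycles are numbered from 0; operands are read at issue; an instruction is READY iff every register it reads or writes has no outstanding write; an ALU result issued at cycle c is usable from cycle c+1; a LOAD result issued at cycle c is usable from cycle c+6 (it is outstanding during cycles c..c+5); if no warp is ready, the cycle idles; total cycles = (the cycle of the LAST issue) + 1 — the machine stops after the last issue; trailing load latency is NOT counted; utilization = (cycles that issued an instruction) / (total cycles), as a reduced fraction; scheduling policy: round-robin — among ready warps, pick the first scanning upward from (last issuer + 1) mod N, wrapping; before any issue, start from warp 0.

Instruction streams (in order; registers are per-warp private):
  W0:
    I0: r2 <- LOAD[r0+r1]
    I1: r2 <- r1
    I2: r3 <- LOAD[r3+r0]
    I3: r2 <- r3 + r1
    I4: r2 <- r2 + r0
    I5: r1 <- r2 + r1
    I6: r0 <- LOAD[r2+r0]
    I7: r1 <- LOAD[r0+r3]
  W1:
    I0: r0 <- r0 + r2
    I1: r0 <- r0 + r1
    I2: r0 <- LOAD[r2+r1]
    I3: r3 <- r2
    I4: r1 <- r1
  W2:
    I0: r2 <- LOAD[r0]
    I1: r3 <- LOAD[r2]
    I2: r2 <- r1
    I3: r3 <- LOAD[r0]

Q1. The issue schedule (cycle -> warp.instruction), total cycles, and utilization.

cycle 0: W0.I0
cycle 1: W1.I0
cycle 2: W2.I0
cycle 3: W1.I1
cycle 4: W1.I2
cycle 5: W1.I3
cycle 6: W0.I1
cycle 7: W1.I4
cycle 8: W2.I1
cycle 9: W0.I2
cycle 10: W2.I2
cycle 11: idle
cycle 12: idle
cycle 13: idle
cycle 14: W2.I3
cycle 15: W0.I3
cycle 16: W0.I4
cycle 17: W0.I5
cycle 18: W0.I6
cycle 19: idle
cycle 20: idle
cycle 21: idle
cycle 22: idle
cycle 23: idle
cycle 24: W0.I7

Answer: 25 cycles, utilization 17/25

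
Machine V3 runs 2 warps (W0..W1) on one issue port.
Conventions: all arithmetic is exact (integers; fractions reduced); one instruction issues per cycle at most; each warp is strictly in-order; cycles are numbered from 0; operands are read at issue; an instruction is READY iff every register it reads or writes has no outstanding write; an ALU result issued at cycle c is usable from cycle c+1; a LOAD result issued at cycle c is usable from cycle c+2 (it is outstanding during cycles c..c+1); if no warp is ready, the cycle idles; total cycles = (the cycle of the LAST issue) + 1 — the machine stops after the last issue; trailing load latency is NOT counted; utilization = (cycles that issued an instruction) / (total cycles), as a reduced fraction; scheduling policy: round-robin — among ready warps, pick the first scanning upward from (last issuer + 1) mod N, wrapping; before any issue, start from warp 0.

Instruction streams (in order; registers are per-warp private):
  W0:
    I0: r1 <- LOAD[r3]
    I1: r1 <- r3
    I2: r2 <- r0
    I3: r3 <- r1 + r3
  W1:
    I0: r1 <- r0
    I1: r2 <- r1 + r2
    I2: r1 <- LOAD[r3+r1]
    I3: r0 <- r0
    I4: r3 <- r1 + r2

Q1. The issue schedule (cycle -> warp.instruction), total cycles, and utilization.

cycle 0: W0.I0
cycle 1: W1.I0
cycle 2: W0.I1
cycle 3: W1.I1
cycle 4: W0.I2
cycle 5: W1.I2
cycle 6: W0.I3
cycle 7: W1.I3
cycle 8: W1.I4

Answer: 9 cycles, utilization 1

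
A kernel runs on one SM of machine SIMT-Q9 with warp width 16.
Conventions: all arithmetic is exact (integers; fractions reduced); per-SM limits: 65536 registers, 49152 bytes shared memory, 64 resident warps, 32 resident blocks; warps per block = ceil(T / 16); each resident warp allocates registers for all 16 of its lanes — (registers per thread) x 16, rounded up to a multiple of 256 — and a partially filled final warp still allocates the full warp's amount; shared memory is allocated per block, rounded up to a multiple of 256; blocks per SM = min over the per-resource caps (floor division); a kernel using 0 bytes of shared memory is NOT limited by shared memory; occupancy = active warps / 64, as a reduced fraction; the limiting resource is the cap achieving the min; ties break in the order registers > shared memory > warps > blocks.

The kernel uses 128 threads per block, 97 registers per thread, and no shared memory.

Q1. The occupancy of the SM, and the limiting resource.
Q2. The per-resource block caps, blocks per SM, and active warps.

Answer: occupancy 1/2, limited by registers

registers: 4 blocks
shared memory: no limit (kernel uses none)
warps: 8 blocks
blocks: 32 blocks

Answer: 4 blocks, 32 active warps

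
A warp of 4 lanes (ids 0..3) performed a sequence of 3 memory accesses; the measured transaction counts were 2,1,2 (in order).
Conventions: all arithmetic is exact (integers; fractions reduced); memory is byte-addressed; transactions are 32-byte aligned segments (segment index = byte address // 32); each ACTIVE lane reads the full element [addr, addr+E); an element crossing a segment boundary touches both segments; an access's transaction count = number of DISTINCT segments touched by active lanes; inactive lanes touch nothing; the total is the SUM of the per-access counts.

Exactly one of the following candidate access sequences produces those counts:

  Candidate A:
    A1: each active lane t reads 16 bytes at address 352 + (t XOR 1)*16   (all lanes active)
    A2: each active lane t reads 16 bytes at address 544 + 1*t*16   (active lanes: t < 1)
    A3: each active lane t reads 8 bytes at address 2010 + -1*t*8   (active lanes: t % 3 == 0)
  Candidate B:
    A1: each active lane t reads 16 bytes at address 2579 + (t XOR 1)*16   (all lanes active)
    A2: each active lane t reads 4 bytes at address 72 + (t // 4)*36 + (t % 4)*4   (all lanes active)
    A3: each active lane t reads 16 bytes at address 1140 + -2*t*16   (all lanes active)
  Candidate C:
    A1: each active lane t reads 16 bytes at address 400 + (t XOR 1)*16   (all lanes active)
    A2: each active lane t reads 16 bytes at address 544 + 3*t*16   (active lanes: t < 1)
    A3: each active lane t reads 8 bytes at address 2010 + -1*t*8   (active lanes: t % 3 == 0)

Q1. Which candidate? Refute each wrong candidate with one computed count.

B: A1 gives 3 transactions, not 2
C: A1 gives 3 transactions, not 2
A: all counts match (2,1,2)

Answer: A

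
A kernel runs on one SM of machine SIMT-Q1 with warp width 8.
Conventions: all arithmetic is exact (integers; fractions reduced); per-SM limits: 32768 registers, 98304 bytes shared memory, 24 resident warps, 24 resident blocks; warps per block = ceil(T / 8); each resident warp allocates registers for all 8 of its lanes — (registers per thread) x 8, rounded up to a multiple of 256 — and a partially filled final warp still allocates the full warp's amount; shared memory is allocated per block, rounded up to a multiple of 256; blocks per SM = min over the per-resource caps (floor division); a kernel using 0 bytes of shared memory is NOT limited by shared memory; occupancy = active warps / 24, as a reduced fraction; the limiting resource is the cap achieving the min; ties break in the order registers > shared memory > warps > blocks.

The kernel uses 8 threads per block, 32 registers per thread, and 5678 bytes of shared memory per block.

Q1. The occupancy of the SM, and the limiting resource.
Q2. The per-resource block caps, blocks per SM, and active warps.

Answer: occupancy 2/3, limited by shared memory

registers: 128 blocks
shared memory: 16 blocks
warps: 24 blocks
blocks: 24 blocks

Answer: 16 blocks, 16 active warps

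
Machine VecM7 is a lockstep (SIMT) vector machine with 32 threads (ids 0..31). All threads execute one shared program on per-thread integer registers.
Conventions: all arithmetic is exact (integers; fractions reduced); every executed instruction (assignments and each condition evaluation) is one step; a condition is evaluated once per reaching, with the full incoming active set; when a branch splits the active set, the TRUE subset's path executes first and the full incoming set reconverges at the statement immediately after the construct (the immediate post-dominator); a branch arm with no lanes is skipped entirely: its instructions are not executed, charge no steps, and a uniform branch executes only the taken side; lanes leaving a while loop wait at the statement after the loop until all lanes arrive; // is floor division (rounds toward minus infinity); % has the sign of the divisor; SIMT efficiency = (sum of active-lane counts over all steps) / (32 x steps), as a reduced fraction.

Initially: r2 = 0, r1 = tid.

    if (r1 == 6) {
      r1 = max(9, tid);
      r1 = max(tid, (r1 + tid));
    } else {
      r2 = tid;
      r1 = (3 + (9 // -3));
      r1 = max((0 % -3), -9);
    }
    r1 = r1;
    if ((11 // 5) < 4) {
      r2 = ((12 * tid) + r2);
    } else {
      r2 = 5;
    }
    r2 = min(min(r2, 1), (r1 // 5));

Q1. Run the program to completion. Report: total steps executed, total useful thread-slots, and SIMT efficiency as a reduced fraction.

Answer: 10 steps, 255 useful, 51/64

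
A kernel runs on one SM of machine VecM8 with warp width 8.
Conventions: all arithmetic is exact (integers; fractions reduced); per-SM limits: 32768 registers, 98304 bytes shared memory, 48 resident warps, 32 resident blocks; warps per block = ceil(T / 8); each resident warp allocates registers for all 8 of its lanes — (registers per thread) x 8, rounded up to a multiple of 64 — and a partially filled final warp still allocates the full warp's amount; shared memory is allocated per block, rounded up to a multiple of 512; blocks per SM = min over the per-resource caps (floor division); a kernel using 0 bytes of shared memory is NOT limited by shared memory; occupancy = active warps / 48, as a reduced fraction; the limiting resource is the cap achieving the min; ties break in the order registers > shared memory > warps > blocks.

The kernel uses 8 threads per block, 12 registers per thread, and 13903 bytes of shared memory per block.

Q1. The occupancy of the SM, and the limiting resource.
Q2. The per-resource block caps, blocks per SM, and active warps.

Answer: occupancy 1/8, limited by shared memory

registers: 256 blocks
shared memory: 6 blocks
warps: 48 blocks
blocks: 32 blocks

Answer: 6 blocks, 6 active warps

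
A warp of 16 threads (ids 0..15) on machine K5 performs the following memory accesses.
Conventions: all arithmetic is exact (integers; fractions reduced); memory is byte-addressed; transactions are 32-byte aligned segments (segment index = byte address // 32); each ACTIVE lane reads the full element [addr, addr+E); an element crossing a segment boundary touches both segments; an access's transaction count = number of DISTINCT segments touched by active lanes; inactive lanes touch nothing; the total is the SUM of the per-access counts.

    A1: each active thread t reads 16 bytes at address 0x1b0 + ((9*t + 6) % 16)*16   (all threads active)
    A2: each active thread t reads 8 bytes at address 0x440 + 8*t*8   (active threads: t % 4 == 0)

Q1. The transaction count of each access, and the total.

A1: 9 transactions
A2: 4 transactions

Answer: 9,4; total 13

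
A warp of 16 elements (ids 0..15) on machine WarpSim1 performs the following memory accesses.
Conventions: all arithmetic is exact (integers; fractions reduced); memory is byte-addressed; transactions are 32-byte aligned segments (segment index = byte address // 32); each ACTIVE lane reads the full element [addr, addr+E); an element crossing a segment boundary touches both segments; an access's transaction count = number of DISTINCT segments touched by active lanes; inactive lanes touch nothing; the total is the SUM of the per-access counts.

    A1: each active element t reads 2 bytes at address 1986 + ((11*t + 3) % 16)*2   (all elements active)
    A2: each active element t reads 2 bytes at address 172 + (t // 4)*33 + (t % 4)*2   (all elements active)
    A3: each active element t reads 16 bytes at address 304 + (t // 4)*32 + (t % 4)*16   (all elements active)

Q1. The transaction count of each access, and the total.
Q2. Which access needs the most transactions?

A1: 2 transactions
A2: 4 transactions
A3: 6 transactions

Answer: 2,4,6; total 12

Answer: A3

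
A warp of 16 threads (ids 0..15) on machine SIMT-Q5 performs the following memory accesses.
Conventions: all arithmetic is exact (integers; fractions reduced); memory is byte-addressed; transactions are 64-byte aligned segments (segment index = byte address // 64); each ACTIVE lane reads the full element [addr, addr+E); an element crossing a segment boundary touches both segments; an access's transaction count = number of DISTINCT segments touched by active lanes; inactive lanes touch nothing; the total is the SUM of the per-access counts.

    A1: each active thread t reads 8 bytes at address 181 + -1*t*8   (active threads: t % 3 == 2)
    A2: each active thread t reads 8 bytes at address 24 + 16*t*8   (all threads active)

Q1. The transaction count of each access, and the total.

A1: 2 transactions
A2: 16 transactions

Answer: 2,16; total 18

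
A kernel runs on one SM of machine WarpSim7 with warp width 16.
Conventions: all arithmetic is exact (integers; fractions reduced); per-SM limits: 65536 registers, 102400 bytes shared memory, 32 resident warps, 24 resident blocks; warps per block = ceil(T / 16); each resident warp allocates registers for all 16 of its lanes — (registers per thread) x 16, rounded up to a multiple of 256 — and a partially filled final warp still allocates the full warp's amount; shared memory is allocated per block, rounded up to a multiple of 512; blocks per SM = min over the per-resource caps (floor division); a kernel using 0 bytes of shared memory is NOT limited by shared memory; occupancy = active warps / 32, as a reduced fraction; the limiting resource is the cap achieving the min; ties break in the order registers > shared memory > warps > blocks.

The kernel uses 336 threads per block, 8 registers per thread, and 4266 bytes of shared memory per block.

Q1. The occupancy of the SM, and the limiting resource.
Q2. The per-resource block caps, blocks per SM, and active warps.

Answer: occupancy 21/32, limited by warps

registers: 12 blocks
shared memory: 22 blocks
warps: 1 block
blocks: 24 blocks

Answer: 1 block, 21 active warps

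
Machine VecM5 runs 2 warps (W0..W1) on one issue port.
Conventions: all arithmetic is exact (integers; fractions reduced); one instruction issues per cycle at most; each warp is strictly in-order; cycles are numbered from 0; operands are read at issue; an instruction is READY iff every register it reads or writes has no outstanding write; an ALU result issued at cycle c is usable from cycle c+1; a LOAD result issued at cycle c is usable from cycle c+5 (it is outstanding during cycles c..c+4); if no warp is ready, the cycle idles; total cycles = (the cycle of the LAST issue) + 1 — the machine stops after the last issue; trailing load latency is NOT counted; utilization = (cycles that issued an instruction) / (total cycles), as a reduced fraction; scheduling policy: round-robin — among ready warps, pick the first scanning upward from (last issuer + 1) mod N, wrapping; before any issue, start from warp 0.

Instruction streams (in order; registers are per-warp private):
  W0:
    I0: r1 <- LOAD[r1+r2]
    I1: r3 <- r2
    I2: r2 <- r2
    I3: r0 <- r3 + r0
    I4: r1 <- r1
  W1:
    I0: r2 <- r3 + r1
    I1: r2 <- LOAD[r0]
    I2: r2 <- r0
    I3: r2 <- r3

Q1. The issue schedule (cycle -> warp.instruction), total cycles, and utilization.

cycle 0: W0.I0
cycle 1: W1.I0
cycle 2: W0.I1
cycle 3: W1.I1
cycle 4: W0.I2
cycle 5: W0.I3
cycle 6: W0.I4
cycle 7: idle
cycle 8: W1.I2
cycle 9: W1.I3

Answer: 10 cycles, utilization 9/10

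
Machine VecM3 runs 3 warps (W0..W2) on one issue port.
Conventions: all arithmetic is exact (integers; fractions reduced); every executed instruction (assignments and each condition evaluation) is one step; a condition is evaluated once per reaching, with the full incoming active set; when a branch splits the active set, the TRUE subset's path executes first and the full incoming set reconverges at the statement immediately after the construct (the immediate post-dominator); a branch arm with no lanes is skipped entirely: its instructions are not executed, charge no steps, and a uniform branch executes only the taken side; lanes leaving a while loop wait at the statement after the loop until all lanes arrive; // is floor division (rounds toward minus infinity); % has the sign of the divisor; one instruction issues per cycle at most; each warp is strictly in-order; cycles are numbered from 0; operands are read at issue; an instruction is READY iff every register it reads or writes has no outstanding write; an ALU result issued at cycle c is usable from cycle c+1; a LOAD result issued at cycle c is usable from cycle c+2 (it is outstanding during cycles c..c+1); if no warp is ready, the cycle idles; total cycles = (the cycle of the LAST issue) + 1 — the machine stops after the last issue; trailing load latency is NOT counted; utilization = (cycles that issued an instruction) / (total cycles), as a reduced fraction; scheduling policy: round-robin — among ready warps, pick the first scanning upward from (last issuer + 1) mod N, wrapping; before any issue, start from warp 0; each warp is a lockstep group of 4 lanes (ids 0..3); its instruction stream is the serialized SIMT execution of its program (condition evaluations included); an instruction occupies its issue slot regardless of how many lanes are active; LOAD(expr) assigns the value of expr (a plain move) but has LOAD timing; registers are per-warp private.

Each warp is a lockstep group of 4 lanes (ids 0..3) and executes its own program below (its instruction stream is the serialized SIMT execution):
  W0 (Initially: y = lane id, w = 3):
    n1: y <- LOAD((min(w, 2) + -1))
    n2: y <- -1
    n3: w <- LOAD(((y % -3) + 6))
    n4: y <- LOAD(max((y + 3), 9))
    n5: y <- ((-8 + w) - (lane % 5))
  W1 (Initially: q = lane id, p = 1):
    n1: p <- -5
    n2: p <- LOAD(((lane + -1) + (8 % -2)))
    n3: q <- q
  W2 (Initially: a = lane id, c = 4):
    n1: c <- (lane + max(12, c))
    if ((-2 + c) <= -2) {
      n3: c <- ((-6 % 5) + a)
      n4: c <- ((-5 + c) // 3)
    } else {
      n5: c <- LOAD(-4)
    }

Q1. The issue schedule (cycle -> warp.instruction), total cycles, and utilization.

cycle 0: W0.I0
cycle 1: W1.I0
cycle 2: W2.I0
cycle 3: W0.I1
cycle 4: W1.I1
cycle 5: W2.I1
cycle 6: W0.I2
cycle 7: W1.I2
cycle 8: W2.I2
cycle 9: W0.I3
cycle 10: idle
cycle 11: W0.I4

Answer: 12 cycles, utilization 11/12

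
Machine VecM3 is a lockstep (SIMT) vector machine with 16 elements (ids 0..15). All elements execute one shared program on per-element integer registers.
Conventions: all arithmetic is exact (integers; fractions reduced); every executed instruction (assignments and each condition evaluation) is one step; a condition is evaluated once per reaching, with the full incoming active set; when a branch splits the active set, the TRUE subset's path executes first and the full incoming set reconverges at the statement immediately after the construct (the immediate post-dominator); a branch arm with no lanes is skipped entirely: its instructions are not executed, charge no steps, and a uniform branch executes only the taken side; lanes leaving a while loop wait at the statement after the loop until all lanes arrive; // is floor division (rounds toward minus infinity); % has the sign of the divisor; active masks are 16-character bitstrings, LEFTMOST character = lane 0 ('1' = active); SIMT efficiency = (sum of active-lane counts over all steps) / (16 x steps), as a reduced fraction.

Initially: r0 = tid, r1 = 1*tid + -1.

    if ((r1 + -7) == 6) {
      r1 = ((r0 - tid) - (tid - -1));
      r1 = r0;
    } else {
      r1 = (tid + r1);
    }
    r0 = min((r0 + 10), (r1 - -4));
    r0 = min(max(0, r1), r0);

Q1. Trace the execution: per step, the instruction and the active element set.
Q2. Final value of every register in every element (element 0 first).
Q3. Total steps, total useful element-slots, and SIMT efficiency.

step 0: eval ((r1 + -7) == 6)        1111111111111111
step 1: r1 <- ((r0 - tid) - (tid - -1)) 0000000000000010
step 2: r1 <- r0                     0000000000000010
step 3: r1 <- (tid + r1)             1111111111111101
step 4: r0 <- min((r0 + 10), (r1 - -4)) 1111111111111111
step 5: r0 <- min(max(0, r1), r0)    1111111111111111

Answer: 6 steps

r0: 0,1,3,5,7,9,11,13,15,17,19,21,22,23,14,25
r1: -1,1,3,5,7,9,11,13,15,17,19,21,23,25,14,29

steps = 6; useful = 65; efficiency = 65/96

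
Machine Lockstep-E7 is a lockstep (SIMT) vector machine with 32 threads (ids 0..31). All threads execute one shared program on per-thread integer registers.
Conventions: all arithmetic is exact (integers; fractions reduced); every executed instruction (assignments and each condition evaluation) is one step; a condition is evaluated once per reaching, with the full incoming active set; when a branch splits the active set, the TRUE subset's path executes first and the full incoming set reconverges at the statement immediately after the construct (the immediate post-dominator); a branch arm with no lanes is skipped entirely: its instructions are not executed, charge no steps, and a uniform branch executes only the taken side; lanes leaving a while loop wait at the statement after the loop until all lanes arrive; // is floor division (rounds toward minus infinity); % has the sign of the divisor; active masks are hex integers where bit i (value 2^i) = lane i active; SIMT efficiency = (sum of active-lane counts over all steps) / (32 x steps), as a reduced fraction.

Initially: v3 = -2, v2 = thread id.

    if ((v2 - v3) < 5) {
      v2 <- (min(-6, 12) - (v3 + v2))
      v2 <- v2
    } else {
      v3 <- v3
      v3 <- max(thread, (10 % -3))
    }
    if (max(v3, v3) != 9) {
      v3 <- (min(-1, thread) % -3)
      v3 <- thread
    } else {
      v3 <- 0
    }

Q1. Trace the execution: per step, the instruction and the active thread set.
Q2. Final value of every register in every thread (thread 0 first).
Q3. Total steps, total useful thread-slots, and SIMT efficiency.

step 0: eval ((v2 - v3) < 5)         0xffffffff
step 1: v2 <- (min(-6, 12) - (v3 + v2)) 0x00000007
step 2: v2 <- v2                     0x00000007
step 3: v3 <- v3                     0xfffffff8
step 4: v3 <- max(thread, (10 % -3)) 0xfffffff8
step 5: eval (max(v3, v3) != 9)      0xffffffff
step 6: v3 <- (min(-1, thread) % -3) 0xfffffdff
step 7: v3 <- thread                 0xfffffdff
step 8: v3 <- 0                      0x00000200

Answer: 9 steps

v3: 0,1,2,3,4,5,6,7,8,0,10,11,12,13,14,15,16,17,18,19,20,21,22,23,24,25,26,27,28,29,30,31
v2: -4,-5,-6,3,4,5,6,7,8,9,10,11,12,13,14,15,16,17,18,19,20,21,22,23,24,25,26,27,28,29,30,31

steps = 9; useful = 191; efficiency = 191/288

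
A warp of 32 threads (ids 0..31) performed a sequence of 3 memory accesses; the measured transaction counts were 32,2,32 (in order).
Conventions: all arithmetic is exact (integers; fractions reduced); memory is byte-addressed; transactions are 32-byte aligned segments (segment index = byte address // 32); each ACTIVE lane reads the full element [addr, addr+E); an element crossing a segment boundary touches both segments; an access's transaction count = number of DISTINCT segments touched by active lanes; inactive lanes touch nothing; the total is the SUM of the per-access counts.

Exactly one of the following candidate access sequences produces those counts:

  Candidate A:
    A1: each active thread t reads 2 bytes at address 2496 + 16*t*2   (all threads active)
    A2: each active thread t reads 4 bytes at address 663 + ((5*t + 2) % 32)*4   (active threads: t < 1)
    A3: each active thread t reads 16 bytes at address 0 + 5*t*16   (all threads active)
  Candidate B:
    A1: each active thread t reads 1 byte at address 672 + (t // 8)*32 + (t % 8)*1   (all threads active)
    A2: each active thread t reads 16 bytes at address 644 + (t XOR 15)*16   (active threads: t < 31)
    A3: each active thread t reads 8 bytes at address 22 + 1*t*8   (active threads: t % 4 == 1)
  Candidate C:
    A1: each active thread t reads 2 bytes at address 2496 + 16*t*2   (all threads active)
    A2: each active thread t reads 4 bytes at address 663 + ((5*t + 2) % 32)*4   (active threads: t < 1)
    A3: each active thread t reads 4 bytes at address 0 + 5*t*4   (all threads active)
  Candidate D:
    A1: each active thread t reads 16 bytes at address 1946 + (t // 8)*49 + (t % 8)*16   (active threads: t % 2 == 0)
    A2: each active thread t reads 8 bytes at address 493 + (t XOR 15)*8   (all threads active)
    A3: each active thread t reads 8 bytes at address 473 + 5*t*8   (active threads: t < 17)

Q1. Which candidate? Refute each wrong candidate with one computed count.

B: A1 gives 4 transactions, not 32
C: A3 gives 20 transactions, not 32
D: A1 gives 9 transactions, not 32
A: all counts match (32,2,32)

Answer: A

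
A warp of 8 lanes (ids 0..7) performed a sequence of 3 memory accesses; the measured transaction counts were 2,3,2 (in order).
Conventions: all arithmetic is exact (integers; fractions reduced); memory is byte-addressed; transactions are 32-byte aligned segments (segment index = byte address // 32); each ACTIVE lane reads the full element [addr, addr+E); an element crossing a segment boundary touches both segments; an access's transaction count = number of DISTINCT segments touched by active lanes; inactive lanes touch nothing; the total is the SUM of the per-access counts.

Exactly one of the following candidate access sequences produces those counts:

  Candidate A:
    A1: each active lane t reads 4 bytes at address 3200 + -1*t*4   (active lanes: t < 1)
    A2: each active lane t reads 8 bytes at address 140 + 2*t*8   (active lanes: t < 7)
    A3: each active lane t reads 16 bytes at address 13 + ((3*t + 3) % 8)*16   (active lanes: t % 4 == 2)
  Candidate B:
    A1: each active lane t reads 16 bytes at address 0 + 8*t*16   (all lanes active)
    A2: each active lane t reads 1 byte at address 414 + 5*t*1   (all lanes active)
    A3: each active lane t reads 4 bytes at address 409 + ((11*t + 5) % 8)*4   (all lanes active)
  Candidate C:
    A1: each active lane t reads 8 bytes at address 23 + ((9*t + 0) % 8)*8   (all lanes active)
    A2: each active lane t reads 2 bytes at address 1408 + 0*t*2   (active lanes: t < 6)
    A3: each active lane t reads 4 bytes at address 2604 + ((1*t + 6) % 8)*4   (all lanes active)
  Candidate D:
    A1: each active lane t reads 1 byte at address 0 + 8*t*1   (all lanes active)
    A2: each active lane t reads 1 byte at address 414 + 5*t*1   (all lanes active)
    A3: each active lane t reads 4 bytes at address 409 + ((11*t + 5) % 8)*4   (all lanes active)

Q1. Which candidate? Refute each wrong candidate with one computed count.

A: A1 gives 1 transaction, not 2
B: A1 gives 8 transactions, not 2
C: A1 gives 3 transactions, not 2
D: all counts match (2,3,2)

Answer: D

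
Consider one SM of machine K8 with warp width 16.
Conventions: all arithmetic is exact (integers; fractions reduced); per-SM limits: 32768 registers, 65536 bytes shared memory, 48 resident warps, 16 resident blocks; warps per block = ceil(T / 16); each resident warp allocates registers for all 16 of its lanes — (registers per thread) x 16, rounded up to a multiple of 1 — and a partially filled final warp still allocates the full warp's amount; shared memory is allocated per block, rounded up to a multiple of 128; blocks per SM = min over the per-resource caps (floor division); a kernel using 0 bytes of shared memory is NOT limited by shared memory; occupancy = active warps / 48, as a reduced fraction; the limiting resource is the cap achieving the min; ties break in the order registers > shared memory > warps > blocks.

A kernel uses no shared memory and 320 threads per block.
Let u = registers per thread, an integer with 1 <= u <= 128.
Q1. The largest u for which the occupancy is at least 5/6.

Answer: u = 51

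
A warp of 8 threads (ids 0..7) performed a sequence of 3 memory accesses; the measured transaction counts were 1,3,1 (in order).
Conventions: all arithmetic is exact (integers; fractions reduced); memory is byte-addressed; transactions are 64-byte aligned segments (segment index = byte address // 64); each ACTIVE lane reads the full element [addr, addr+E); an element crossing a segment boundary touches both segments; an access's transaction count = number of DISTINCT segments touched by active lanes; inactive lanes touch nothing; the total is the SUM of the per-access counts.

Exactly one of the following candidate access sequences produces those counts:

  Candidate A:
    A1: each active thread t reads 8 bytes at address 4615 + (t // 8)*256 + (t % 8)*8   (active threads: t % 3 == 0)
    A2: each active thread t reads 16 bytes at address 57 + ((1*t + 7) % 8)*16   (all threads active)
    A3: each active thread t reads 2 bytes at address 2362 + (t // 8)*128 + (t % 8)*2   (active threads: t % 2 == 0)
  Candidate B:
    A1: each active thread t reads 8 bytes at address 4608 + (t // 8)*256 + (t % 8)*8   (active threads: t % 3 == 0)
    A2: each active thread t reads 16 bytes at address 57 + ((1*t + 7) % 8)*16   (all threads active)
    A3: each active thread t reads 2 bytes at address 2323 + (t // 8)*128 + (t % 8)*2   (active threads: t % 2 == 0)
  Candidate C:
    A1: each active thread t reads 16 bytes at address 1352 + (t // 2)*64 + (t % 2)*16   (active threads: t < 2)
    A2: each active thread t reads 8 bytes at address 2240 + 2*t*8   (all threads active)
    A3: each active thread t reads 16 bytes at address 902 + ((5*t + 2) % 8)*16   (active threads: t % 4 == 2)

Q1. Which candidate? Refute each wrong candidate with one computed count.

A: A3 gives 2 transactions, not 1
C: A2 gives 2 transactions, not 3
B: all counts match (1,3,1)

Answer: B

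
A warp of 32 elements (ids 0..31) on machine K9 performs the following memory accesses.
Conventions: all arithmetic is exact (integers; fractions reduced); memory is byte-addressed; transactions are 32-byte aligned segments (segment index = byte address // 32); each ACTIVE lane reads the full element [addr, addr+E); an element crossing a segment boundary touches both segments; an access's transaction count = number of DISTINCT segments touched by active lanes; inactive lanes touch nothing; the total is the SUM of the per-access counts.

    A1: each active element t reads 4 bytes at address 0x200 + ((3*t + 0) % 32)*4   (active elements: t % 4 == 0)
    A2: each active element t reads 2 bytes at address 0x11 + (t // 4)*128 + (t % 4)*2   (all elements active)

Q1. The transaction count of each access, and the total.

A1: 4 transactions
A2: 8 transactions

Answer: 4,8; total 12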